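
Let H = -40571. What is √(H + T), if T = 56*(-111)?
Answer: I*√46787 ≈ 216.3*I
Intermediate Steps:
T = -6216
√(H + T) = √(-40571 - 6216) = √(-46787) = I*√46787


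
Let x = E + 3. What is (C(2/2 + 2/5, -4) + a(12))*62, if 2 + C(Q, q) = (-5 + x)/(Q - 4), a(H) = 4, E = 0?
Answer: 2232/13 ≈ 171.69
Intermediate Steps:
x = 3 (x = 0 + 3 = 3)
C(Q, q) = -2 - 2/(-4 + Q) (C(Q, q) = -2 + (-5 + 3)/(Q - 4) = -2 - 2/(-4 + Q))
(C(2/2 + 2/5, -4) + a(12))*62 = (2*(3 - (2/2 + 2/5))/(-4 + (2/2 + 2/5)) + 4)*62 = (2*(3 - (2*(1/2) + 2*(1/5)))/(-4 + (2*(1/2) + 2*(1/5))) + 4)*62 = (2*(3 - (1 + 2/5))/(-4 + (1 + 2/5)) + 4)*62 = (2*(3 - 1*7/5)/(-4 + 7/5) + 4)*62 = (2*(3 - 7/5)/(-13/5) + 4)*62 = (2*(-5/13)*(8/5) + 4)*62 = (-16/13 + 4)*62 = (36/13)*62 = 2232/13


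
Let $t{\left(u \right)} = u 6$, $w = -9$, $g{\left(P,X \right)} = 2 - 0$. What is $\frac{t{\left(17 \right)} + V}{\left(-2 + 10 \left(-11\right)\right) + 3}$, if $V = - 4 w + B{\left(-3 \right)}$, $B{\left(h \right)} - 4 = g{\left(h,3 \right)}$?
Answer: $- \frac{144}{109} \approx -1.3211$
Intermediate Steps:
$g{\left(P,X \right)} = 2$ ($g{\left(P,X \right)} = 2 + 0 = 2$)
$B{\left(h \right)} = 6$ ($B{\left(h \right)} = 4 + 2 = 6$)
$V = 42$ ($V = \left(-4\right) \left(-9\right) + 6 = 36 + 6 = 42$)
$t{\left(u \right)} = 6 u$
$\frac{t{\left(17 \right)} + V}{\left(-2 + 10 \left(-11\right)\right) + 3} = \frac{6 \cdot 17 + 42}{\left(-2 + 10 \left(-11\right)\right) + 3} = \frac{102 + 42}{\left(-2 - 110\right) + 3} = \frac{144}{-112 + 3} = \frac{144}{-109} = 144 \left(- \frac{1}{109}\right) = - \frac{144}{109}$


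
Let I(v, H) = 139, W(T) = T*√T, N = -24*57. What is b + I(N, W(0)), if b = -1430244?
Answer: -1430105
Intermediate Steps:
N = -1368
W(T) = T^(3/2)
b + I(N, W(0)) = -1430244 + 139 = -1430105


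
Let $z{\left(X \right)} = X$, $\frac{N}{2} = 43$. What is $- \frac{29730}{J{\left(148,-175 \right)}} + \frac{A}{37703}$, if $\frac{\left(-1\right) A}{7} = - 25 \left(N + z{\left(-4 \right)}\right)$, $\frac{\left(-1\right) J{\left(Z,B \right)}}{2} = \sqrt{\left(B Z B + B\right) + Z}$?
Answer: $\frac{14350}{37703} + \frac{14865 \sqrt{4532473}}{4532473} \approx 7.3629$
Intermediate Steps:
$N = 86$ ($N = 2 \cdot 43 = 86$)
$J{\left(Z,B \right)} = - 2 \sqrt{B + Z + Z B^{2}}$ ($J{\left(Z,B \right)} = - 2 \sqrt{\left(B Z B + B\right) + Z} = - 2 \sqrt{\left(Z B^{2} + B\right) + Z} = - 2 \sqrt{\left(B + Z B^{2}\right) + Z} = - 2 \sqrt{B + Z + Z B^{2}}$)
$A = 14350$ ($A = - 7 \left(- 25 \left(86 - 4\right)\right) = - 7 \left(\left(-25\right) 82\right) = \left(-7\right) \left(-2050\right) = 14350$)
$- \frac{29730}{J{\left(148,-175 \right)}} + \frac{A}{37703} = - \frac{29730}{\left(-2\right) \sqrt{-175 + 148 + 148 \left(-175\right)^{2}}} + \frac{14350}{37703} = - \frac{29730}{\left(-2\right) \sqrt{-175 + 148 + 148 \cdot 30625}} + 14350 \cdot \frac{1}{37703} = - \frac{29730}{\left(-2\right) \sqrt{-175 + 148 + 4532500}} + \frac{14350}{37703} = - \frac{29730}{\left(-2\right) \sqrt{4532473}} + \frac{14350}{37703} = - 29730 \left(- \frac{\sqrt{4532473}}{9064946}\right) + \frac{14350}{37703} = \frac{14865 \sqrt{4532473}}{4532473} + \frac{14350}{37703} = \frac{14350}{37703} + \frac{14865 \sqrt{4532473}}{4532473}$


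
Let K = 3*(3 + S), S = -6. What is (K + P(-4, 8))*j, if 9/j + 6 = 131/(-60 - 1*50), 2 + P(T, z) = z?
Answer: 2970/791 ≈ 3.7547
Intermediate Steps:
P(T, z) = -2 + z
j = -990/791 (j = 9/(-6 + 131/(-60 - 1*50)) = 9/(-6 + 131/(-60 - 50)) = 9/(-6 + 131/(-110)) = 9/(-6 + 131*(-1/110)) = 9/(-6 - 131/110) = 9/(-791/110) = 9*(-110/791) = -990/791 ≈ -1.2516)
K = -9 (K = 3*(3 - 6) = 3*(-3) = -9)
(K + P(-4, 8))*j = (-9 + (-2 + 8))*(-990/791) = (-9 + 6)*(-990/791) = -3*(-990/791) = 2970/791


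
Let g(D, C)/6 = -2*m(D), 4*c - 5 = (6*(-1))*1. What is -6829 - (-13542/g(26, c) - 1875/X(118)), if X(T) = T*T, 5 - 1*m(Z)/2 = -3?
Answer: -768537585/111392 ≈ -6899.4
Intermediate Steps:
m(Z) = 16 (m(Z) = 10 - 2*(-3) = 10 + 6 = 16)
X(T) = T²
c = -¼ (c = 5/4 + ((6*(-1))*1)/4 = 5/4 + (-6*1)/4 = 5/4 + (¼)*(-6) = 5/4 - 3/2 = -¼ ≈ -0.25000)
g(D, C) = -192 (g(D, C) = 6*(-2*16) = 6*(-32) = -192)
-6829 - (-13542/g(26, c) - 1875/X(118)) = -6829 - (-13542/(-192) - 1875/(118²)) = -6829 - (-13542*(-1/192) - 1875/13924) = -6829 - (2257/32 - 1875*1/13924) = -6829 - (2257/32 - 1875/13924) = -6829 - 1*7841617/111392 = -6829 - 7841617/111392 = -768537585/111392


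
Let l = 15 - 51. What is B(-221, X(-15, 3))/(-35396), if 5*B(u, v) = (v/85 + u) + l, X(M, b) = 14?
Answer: 21831/15043300 ≈ 0.0014512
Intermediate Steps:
l = -36
B(u, v) = -36/5 + u/5 + v/425 (B(u, v) = ((v/85 + u) - 36)/5 = ((u + v/85) - 36)/5 = (-36 + u + v/85)/5 = -36/5 + u/5 + v/425)
B(-221, X(-15, 3))/(-35396) = (-36/5 + (⅕)*(-221) + (1/425)*14)/(-35396) = (-36/5 - 221/5 + 14/425)*(-1/35396) = -21831/425*(-1/35396) = 21831/15043300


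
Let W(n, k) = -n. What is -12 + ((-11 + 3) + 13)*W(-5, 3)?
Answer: 13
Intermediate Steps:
-12 + ((-11 + 3) + 13)*W(-5, 3) = -12 + ((-11 + 3) + 13)*(-1*(-5)) = -12 + (-8 + 13)*5 = -12 + 5*5 = -12 + 25 = 13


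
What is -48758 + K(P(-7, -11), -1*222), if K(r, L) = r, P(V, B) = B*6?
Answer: -48824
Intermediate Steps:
P(V, B) = 6*B
-48758 + K(P(-7, -11), -1*222) = -48758 + 6*(-11) = -48758 - 66 = -48824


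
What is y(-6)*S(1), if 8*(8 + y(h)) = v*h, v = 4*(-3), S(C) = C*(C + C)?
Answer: 2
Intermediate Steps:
S(C) = 2*C² (S(C) = C*(2*C) = 2*C²)
v = -12
y(h) = -8 - 3*h/2 (y(h) = -8 + (-12*h)/8 = -8 - 3*h/2)
y(-6)*S(1) = (-8 - 3/2*(-6))*(2*1²) = (-8 + 9)*(2*1) = 1*2 = 2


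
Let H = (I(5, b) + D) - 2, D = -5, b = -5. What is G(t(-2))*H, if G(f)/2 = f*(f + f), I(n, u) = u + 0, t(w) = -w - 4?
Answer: -192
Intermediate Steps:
t(w) = -4 - w
I(n, u) = u
H = -12 (H = (-5 - 5) - 2 = -10 - 2 = -12)
G(f) = 4*f² (G(f) = 2*(f*(f + f)) = 2*(f*(2*f)) = 2*(2*f²) = 4*f²)
G(t(-2))*H = (4*(-4 - 1*(-2))²)*(-12) = (4*(-4 + 2)²)*(-12) = (4*(-2)²)*(-12) = (4*4)*(-12) = 16*(-12) = -192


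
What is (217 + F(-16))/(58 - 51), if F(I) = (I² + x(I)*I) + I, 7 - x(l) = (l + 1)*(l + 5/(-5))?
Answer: 4425/7 ≈ 632.14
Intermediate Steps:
x(l) = 7 - (1 + l)*(-1 + l) (x(l) = 7 - (l + 1)*(l + 5/(-5)) = 7 - (1 + l)*(l + 5*(-⅕)) = 7 - (1 + l)*(l - 1) = 7 - (1 + l)*(-1 + l))
F(I) = I + I² + I*(8 - I²) (F(I) = (I² + (8 - I²)*I) + I = (I² + I*(8 - I²)) + I = I + I² + I*(8 - I²))
(217 + F(-16))/(58 - 51) = (217 - 16*(9 - 16 - 1*(-16)²))/(58 - 51) = (217 - 16*(9 - 16 - 1*256))/7 = (217 - 16*(9 - 16 - 256))*(⅐) = (217 - 16*(-263))*(⅐) = (217 + 4208)*(⅐) = 4425*(⅐) = 4425/7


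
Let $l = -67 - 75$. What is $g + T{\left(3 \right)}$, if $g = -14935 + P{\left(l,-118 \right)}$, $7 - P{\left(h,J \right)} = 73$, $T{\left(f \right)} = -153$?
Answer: $-15154$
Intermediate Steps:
$l = -142$ ($l = -67 - 75 = -142$)
$P{\left(h,J \right)} = -66$ ($P{\left(h,J \right)} = 7 - 73 = -66$)
$g = -15001$ ($g = -14935 - 66 = -15001$)
$g + T{\left(3 \right)} = -15001 - 153 = -15154$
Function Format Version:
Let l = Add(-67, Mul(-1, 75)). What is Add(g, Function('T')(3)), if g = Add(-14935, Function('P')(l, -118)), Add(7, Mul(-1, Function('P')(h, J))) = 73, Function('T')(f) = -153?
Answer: -15154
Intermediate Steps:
l = -142 (l = Add(-67, -75) = -142)
Function('P')(h, J) = -66 (Function('P')(h, J) = Add(7, Mul(-1, 73)) = Add(7, -73) = -66)
g = -15001 (g = Add(-14935, -66) = -15001)
Add(g, Function('T')(3)) = Add(-15001, -153) = -15154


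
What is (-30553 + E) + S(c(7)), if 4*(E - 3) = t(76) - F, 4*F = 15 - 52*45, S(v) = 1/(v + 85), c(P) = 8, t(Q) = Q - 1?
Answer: -45214259/1488 ≈ -30386.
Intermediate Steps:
t(Q) = -1 + Q
S(v) = 1/(85 + v)
F = -2325/4 (F = (15 - 52*45)/4 = (15 - 2340)/4 = (¼)*(-2325) = -2325/4 ≈ -581.25)
E = 2673/16 (E = 3 + ((-1 + 76) - 1*(-2325/4))/4 = 3 + (75 + 2325/4)/4 = 3 + (¼)*(2625/4) = 3 + 2625/16 = 2673/16 ≈ 167.06)
(-30553 + E) + S(c(7)) = (-30553 + 2673/16) + 1/(85 + 8) = -486175/16 + 1/93 = -45214259/1488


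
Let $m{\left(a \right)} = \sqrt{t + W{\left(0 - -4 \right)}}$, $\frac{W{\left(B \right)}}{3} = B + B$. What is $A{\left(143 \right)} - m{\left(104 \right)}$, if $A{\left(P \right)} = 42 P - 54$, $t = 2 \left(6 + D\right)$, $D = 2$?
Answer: $5952 - 2 \sqrt{10} \approx 5945.7$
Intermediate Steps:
$W{\left(B \right)} = 6 B$ ($W{\left(B \right)} = 3 \left(B + B\right) = 3 \cdot 2 B = 6 B$)
$t = 16$ ($t = 2 \left(6 + 2\right) = 2 \cdot 8 = 16$)
$m{\left(a \right)} = 2 \sqrt{10}$ ($m{\left(a \right)} = \sqrt{16 + 6 \left(0 - -4\right)} = \sqrt{16 + 6 \left(0 + 4\right)} = \sqrt{16 + 6 \cdot 4} = \sqrt{16 + 24} = \sqrt{40} = 2 \sqrt{10}$)
$A{\left(P \right)} = -54 + 42 P$
$A{\left(143 \right)} - m{\left(104 \right)} = \left(-54 + 42 \cdot 143\right) - 2 \sqrt{10} = \left(-54 + 6006\right) - 2 \sqrt{10} = 5952 - 2 \sqrt{10}$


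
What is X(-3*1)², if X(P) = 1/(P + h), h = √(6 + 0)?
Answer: (3 - √6)⁻² ≈ 3.2997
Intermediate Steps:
h = √6 ≈ 2.4495
X(P) = 1/(P + √6)
X(-3*1)² = (1/(-3*1 + √6))² = (1/(-3 + √6))² = (-3 + √6)⁻²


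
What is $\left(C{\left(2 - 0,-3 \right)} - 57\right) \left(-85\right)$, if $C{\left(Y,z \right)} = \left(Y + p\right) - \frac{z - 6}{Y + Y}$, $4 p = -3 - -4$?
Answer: $\frac{8925}{2} \approx 4462.5$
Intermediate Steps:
$p = \frac{1}{4}$ ($p = \frac{-3 - -4}{4} = \frac{-3 + 4}{4} = \frac{1}{4} \cdot 1 = \frac{1}{4} \approx 0.25$)
$C{\left(Y,z \right)} = \frac{1}{4} + Y - \frac{-6 + z}{2 Y}$ ($C{\left(Y,z \right)} = \left(Y + \frac{1}{4}\right) - \frac{z - 6}{Y + Y} = \left(\frac{1}{4} + Y\right) - \frac{-6 + z}{2 Y} = \frac{1}{4} + Y - \frac{-6 + z}{2 Y}$)
$\left(C{\left(2 - 0,-3 \right)} - 57\right) \left(-85\right) = \left(\left(\frac{1}{4} + \left(2 - 0\right) + \frac{3}{2 - 0} - - \frac{3}{2 \left(2 - 0\right)}\right) - 57\right) \left(-85\right) = \left(\left(\frac{1}{4} + \left(2 + 0\right) + \frac{3}{2 + 0} - - \frac{3}{2 \left(2 + 0\right)}\right) - 57\right) \left(-85\right) = \left(\left(\frac{1}{4} + 2 + \frac{3}{2} - - \frac{3}{2 \cdot 2}\right) - 57\right) \left(-85\right) = \left(\left(\frac{1}{4} + 2 + 3 \cdot \frac{1}{2} - \left(- \frac{3}{2}\right) \frac{1}{2}\right) - 57\right) \left(-85\right) = \left(\left(\frac{1}{4} + 2 + \frac{3}{2} + \frac{3}{4}\right) - 57\right) \left(-85\right) = \left(\frac{9}{2} - 57\right) \left(-85\right) = \left(- \frac{105}{2}\right) \left(-85\right) = \frac{8925}{2}$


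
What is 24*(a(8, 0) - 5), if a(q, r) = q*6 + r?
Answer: 1032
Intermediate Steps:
a(q, r) = r + 6*q (a(q, r) = 6*q + r = r + 6*q)
24*(a(8, 0) - 5) = 24*((0 + 6*8) - 5) = 24*((0 + 48) - 5) = 24*(48 - 5) = 24*43 = 1032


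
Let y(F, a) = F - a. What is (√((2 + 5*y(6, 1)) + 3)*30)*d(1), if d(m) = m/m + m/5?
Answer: 36*√30 ≈ 197.18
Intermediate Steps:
d(m) = 1 + m/5 (d(m) = 1 + m*(⅕) = 1 + m/5)
(√((2 + 5*y(6, 1)) + 3)*30)*d(1) = (√((2 + 5*(6 - 1*1)) + 3)*30)*(1 + (⅕)*1) = (√((2 + 5*(6 - 1)) + 3)*30)*(1 + ⅕) = (√((2 + 5*5) + 3)*30)*(6/5) = (√((2 + 25) + 3)*30)*(6/5) = (√(27 + 3)*30)*(6/5) = (√30*30)*(6/5) = (30*√30)*(6/5) = 36*√30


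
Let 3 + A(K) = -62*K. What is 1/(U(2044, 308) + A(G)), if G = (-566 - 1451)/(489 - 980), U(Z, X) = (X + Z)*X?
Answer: 491/355561729 ≈ 1.3809e-6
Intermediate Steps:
U(Z, X) = X*(X + Z)
G = 2017/491 (G = -2017/(-491) = -2017*(-1/491) = 2017/491 ≈ 4.1079)
A(K) = -3 - 62*K
1/(U(2044, 308) + A(G)) = 1/(308*(308 + 2044) + (-3 - 62*2017/491)) = 1/(308*2352 + (-3 - 125054/491)) = 1/(724416 - 126527/491) = 1/(355561729/491) = 491/355561729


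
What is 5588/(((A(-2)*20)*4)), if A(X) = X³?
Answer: -1397/160 ≈ -8.7312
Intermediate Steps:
5588/(((A(-2)*20)*4)) = 5588/((((-2)³*20)*4)) = 5588/((-8*20*4)) = 5588/((-160*4)) = 5588/(-640) = 5588*(-1/640) = -1397/160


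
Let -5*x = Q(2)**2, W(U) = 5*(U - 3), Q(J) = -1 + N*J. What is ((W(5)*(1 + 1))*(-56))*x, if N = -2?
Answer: 5600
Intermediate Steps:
Q(J) = -1 - 2*J
W(U) = -15 + 5*U (W(U) = 5*(-3 + U) = -15 + 5*U)
x = -5 (x = -(-1 - 2*2)**2/5 = -(-1 - 4)**2/5 = -1/5*(-5)**2 = -1/5*25 = -5)
((W(5)*(1 + 1))*(-56))*x = (((-15 + 5*5)*(1 + 1))*(-56))*(-5) = (((-15 + 25)*2)*(-56))*(-5) = ((10*2)*(-56))*(-5) = (20*(-56))*(-5) = -1120*(-5) = 5600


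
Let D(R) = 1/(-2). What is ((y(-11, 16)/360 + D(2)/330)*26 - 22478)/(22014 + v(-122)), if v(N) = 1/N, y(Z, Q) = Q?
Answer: -271475803/265884993 ≈ -1.0210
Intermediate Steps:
D(R) = -½
((y(-11, 16)/360 + D(2)/330)*26 - 22478)/(22014 + v(-122)) = ((16/360 - ½/330)*26 - 22478)/(22014 + 1/(-122)) = ((16*(1/360) - ½*1/330)*26 - 22478)/(22014 - 1/122) = ((2/45 - 1/660)*26 - 22478)/(2685707/122) = ((17/396)*26 - 22478)*(122/2685707) = (221/198 - 22478)*(122/2685707) = -4450423/198*122/2685707 = -271475803/265884993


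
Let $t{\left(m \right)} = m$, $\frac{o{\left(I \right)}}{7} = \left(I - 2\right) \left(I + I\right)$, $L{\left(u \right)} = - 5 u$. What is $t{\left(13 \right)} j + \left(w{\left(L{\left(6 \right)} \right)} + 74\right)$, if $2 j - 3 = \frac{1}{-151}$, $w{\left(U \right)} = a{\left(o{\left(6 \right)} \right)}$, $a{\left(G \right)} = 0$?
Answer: $\frac{14112}{151} \approx 93.457$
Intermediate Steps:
$o{\left(I \right)} = 14 I \left(-2 + I\right)$ ($o{\left(I \right)} = 7 \left(I - 2\right) \left(I + I\right) = 7 \left(-2 + I\right) 2 I = 7 \cdot 2 I \left(-2 + I\right) = 14 I \left(-2 + I\right)$)
$w{\left(U \right)} = 0$
$j = \frac{226}{151}$ ($j = \frac{3}{2} + \frac{1}{2 \left(-151\right)} = \frac{3}{2} + \frac{1}{2} \left(- \frac{1}{151}\right) = \frac{3}{2} - \frac{1}{302} = \frac{226}{151} \approx 1.4967$)
$t{\left(13 \right)} j + \left(w{\left(L{\left(6 \right)} \right)} + 74\right) = 13 \cdot \frac{226}{151} + \left(0 + 74\right) = \frac{2938}{151} + 74 = \frac{14112}{151}$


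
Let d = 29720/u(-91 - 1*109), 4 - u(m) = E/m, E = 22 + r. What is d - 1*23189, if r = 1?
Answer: -13140547/823 ≈ -15967.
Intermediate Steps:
E = 23 (E = 22 + 1 = 23)
u(m) = 4 - 23/m
d = 5944000/823 (d = 29720/(4 - 23/(-91 - 1*109)) = 29720/(4 - 23/(-91 - 109)) = 29720/(4 - 23/(-200)) = 29720/(4 - 23*(-1/200)) = 29720/(4 + 23/200) = 29720/(823/200) = 29720*(200/823) = 5944000/823 ≈ 7222.4)
d - 1*23189 = 5944000/823 - 1*23189 = 5944000/823 - 23189 = -13140547/823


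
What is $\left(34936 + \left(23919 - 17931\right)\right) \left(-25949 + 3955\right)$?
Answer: $-900082456$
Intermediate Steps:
$\left(34936 + \left(23919 - 17931\right)\right) \left(-25949 + 3955\right) = \left(34936 + 5988\right) \left(-21994\right) = 40924 \left(-21994\right) = -900082456$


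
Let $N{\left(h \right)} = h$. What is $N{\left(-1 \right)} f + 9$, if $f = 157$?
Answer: $-148$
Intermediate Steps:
$N{\left(-1 \right)} f + 9 = \left(-1\right) 157 + 9 = -157 + 9 = -148$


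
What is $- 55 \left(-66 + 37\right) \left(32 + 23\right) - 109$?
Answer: $87616$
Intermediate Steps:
$- 55 \left(-66 + 37\right) \left(32 + 23\right) - 109 = - 55 \left(\left(-29\right) 55\right) - 109 = \left(-55\right) \left(-1595\right) - 109 = 87725 - 109 = 87616$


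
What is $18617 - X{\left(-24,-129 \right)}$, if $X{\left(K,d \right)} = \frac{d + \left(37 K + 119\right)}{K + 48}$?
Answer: $\frac{223853}{12} \approx 18654.0$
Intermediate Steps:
$X{\left(K,d \right)} = \frac{119 + d + 37 K}{48 + K}$ ($X{\left(K,d \right)} = \frac{d + \left(119 + 37 K\right)}{48 + K} = \frac{119 + d + 37 K}{48 + K}$)
$18617 - X{\left(-24,-129 \right)} = 18617 - \frac{119 - 129 + 37 \left(-24\right)}{48 - 24} = 18617 - \frac{119 - 129 - 888}{24} = 18617 - \frac{1}{24} \left(-898\right) = 18617 - - \frac{449}{12} = 18617 + \frac{449}{12} = \frac{223853}{12}$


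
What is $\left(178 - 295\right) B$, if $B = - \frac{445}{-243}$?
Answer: $- \frac{5785}{27} \approx -214.26$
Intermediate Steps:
$B = \frac{445}{243}$ ($B = \left(-445\right) \left(- \frac{1}{243}\right) = \frac{445}{243} \approx 1.8313$)
$\left(178 - 295\right) B = \left(178 - 295\right) \frac{445}{243} = \left(-117\right) \frac{445}{243} = - \frac{5785}{27}$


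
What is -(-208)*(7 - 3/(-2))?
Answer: 1768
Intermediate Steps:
-(-208)*(7 - 3/(-2)) = -(-208)*(7 - 3*(-½)) = -(-208)*(7 + 3/2) = -(-208)*17/2 = -52*(-34) = 1768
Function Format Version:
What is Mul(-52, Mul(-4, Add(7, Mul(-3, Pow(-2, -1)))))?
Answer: 1768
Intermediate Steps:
Mul(-52, Mul(-4, Add(7, Mul(-3, Pow(-2, -1))))) = Mul(-52, Mul(-4, Add(7, Mul(-3, Rational(-1, 2))))) = Mul(-52, Mul(-4, Add(7, Rational(3, 2)))) = Mul(-52, Mul(-4, Rational(17, 2))) = Mul(-52, -34) = 1768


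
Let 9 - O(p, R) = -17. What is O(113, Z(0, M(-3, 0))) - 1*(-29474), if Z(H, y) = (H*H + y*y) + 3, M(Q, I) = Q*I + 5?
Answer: 29500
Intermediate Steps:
M(Q, I) = 5 + I*Q (M(Q, I) = I*Q + 5 = 5 + I*Q)
Z(H, y) = 3 + H² + y² (Z(H, y) = (H² + y²) + 3 = 3 + H² + y²)
O(p, R) = 26 (O(p, R) = 9 - 1*(-17) = 9 + 17 = 26)
O(113, Z(0, M(-3, 0))) - 1*(-29474) = 26 - 1*(-29474) = 26 + 29474 = 29500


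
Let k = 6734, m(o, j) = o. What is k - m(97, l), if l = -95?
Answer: 6637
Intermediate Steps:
k - m(97, l) = 6734 - 1*97 = 6734 - 97 = 6637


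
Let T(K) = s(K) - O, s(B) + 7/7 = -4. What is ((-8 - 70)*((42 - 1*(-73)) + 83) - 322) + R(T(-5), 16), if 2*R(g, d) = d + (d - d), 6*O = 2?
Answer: -15758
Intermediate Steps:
O = ⅓ (O = (⅙)*2 = ⅓ ≈ 0.33333)
s(B) = -5 (s(B) = -1 - 4 = -5)
T(K) = -16/3 (T(K) = -5 - 1*⅓ = -5 - ⅓ = -16/3)
R(g, d) = d/2 (R(g, d) = (d + (d - d))/2 = (d + 0)/2 = d/2)
((-8 - 70)*((42 - 1*(-73)) + 83) - 322) + R(T(-5), 16) = ((-8 - 70)*((42 - 1*(-73)) + 83) - 322) + (½)*16 = (-78*((42 + 73) + 83) - 322) + 8 = (-78*(115 + 83) - 322) + 8 = (-78*198 - 322) + 8 = (-15444 - 322) + 8 = -15766 + 8 = -15758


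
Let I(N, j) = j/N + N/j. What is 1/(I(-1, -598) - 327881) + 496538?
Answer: 97180050362756/195715233 ≈ 4.9654e+5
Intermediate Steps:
I(N, j) = N/j + j/N
1/(I(-1, -598) - 327881) + 496538 = 1/((-1/(-598) - 598/(-1)) - 327881) + 496538 = 1/((-1*(-1/598) - 598*(-1)) - 327881) + 496538 = 1/((1/598 + 598) - 327881) + 496538 = 1/(357605/598 - 327881) + 496538 = 1/(-195715233/598) + 496538 = -598/195715233 + 496538 = 97180050362756/195715233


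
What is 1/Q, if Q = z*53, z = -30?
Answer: -1/1590 ≈ -0.00062893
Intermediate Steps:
Q = -1590 (Q = -30*53 = -1590)
1/Q = 1/(-1590) = -1/1590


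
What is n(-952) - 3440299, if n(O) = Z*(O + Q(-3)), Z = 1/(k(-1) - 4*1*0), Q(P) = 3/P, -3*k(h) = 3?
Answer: -3439346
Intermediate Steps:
k(h) = -1 (k(h) = -1/3*3 = -1)
Z = -1 (Z = 1/(-1 - 4*1*0) = 1/(-1 - 4*0) = 1/(-1 + 0) = 1/(-1) = -1)
n(O) = 1 - O (n(O) = -(O + 3/(-3)) = -(O + 3*(-1/3)) = -(O - 1) = -(-1 + O) = 1 - O)
n(-952) - 3440299 = (1 - 1*(-952)) - 3440299 = (1 + 952) - 3440299 = 953 - 3440299 = -3439346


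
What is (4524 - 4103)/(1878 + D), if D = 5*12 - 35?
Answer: 421/1903 ≈ 0.22123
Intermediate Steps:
D = 25 (D = 60 - 35 = 25)
(4524 - 4103)/(1878 + D) = (4524 - 4103)/(1878 + 25) = 421/1903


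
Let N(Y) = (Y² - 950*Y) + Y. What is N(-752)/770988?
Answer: 2268/1367 ≈ 1.6591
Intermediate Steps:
N(Y) = Y² - 949*Y
N(-752)/770988 = -752*(-949 - 752)/770988 = -752*(-1701)*(1/770988) = 1279152*(1/770988) = 2268/1367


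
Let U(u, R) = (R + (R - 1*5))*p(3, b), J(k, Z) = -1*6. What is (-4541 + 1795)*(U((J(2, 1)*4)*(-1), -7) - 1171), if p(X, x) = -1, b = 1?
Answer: 3163392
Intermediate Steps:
J(k, Z) = -6
U(u, R) = 5 - 2*R (U(u, R) = (R + (R - 1*5))*(-1) = (R + (R - 5))*(-1) = (R + (-5 + R))*(-1) = (-5 + 2*R)*(-1) = 5 - 2*R)
(-4541 + 1795)*(U((J(2, 1)*4)*(-1), -7) - 1171) = (-4541 + 1795)*((5 - 2*(-7)) - 1171) = -2746*((5 + 14) - 1171) = -2746*(19 - 1171) = -2746*(-1152) = 3163392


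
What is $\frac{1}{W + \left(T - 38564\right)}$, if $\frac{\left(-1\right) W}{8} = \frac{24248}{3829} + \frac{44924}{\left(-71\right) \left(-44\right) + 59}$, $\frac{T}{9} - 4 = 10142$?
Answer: $\frac{1741101}{91558283030} \approx 1.9016 \cdot 10^{-5}$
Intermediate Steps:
$T = 91314$ ($T = 36 + 9 \cdot 10142 = 36 + 91278 = 91314$)
$W = - \frac{284794720}{1741101}$ ($W = - 8 \left(\frac{24248}{3829} + \frac{44924}{\left(-71\right) \left(-44\right) + 59}\right) = - 8 \left(24248 \cdot \frac{1}{3829} + \frac{44924}{3124 + 59}\right) = - 8 \left(\frac{3464}{547} + \frac{44924}{3183}\right) = \left(-8\right) \frac{35599340}{1741101} = - \frac{284794720}{1741101} \approx -163.57$)
$\frac{1}{W + \left(T - 38564\right)} = \frac{1}{- \frac{284794720}{1741101} + \left(91314 - 38564\right)} = \frac{1}{- \frac{284794720}{1741101} + 52750} = \frac{1}{\frac{91558283030}{1741101}} = \frac{1741101}{91558283030}$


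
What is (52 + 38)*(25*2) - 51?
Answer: 4449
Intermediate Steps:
(52 + 38)*(25*2) - 51 = 90*50 - 51 = 4500 - 51 = 4449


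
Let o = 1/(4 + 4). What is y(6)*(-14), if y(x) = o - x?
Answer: 329/4 ≈ 82.250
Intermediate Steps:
o = ⅛ (o = 1/8 = ⅛ ≈ 0.12500)
y(x) = ⅛ - x
y(6)*(-14) = (⅛ - 1*6)*(-14) = (⅛ - 6)*(-14) = -47/8*(-14) = 329/4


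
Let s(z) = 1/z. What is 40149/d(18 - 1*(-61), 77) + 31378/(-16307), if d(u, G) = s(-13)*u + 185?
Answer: 8438241431/37930082 ≈ 222.47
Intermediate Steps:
s(z) = 1/z
d(u, G) = 185 - u/13 (d(u, G) = u/(-13) + 185 = -u/13 + 185 = 185 - u/13)
40149/d(18 - 1*(-61), 77) + 31378/(-16307) = 40149/(185 - (18 - 1*(-61))/13) + 31378/(-16307) = 40149/(185 - (18 + 61)/13) + 31378*(-1/16307) = 40149/(185 - 1/13*79) - 31378/16307 = 40149/(185 - 79/13) - 31378/16307 = 40149/(2326/13) - 31378/16307 = 40149*(13/2326) - 31378/16307 = 521937/2326 - 31378/16307 = 8438241431/37930082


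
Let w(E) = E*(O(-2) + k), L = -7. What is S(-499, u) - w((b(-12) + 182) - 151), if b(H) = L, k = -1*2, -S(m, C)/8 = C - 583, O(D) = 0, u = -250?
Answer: 6712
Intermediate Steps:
S(m, C) = 4664 - 8*C (S(m, C) = -8*(C - 583) = -8*(-583 + C) = 4664 - 8*C)
k = -2
b(H) = -7
w(E) = -2*E (w(E) = E*(0 - 2) = E*(-2) = -2*E)
S(-499, u) - w((b(-12) + 182) - 151) = (4664 - 8*(-250)) - (-2)*((-7 + 182) - 151) = (4664 + 2000) - (-2)*(175 - 151) = 6664 - (-2)*24 = 6664 - 1*(-48) = 6664 + 48 = 6712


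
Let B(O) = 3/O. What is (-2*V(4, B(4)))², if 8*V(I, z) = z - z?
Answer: 0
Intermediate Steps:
V(I, z) = 0 (V(I, z) = (z - z)/8 = (⅛)*0 = 0)
(-2*V(4, B(4)))² = (-2*0)² = 0² = 0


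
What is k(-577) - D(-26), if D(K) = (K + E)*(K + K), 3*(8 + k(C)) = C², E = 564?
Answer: 416833/3 ≈ 1.3894e+5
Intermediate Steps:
k(C) = -8 + C²/3
D(K) = 2*K*(564 + K) (D(K) = (K + 564)*(K + K) = (564 + K)*(2*K) = 2*K*(564 + K))
k(-577) - D(-26) = (-8 + (⅓)*(-577)²) - 2*(-26)*(564 - 26) = (-8 + (⅓)*332929) - 2*(-26)*538 = (-8 + 332929/3) - 1*(-27976) = 332905/3 + 27976 = 416833/3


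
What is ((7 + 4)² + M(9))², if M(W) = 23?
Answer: 20736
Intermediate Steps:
((7 + 4)² + M(9))² = ((7 + 4)² + 23)² = (11² + 23)² = (121 + 23)² = 144² = 20736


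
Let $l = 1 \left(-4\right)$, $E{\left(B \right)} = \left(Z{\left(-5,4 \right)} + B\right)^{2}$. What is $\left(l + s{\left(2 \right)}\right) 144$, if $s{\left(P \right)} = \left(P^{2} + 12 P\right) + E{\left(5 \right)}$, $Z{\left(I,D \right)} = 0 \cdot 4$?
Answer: $7056$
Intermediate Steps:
$Z{\left(I,D \right)} = 0$
$E{\left(B \right)} = B^{2}$ ($E{\left(B \right)} = \left(0 + B\right)^{2} = B^{2}$)
$l = -4$
$s{\left(P \right)} = 25 + P^{2} + 12 P$ ($s{\left(P \right)} = \left(P^{2} + 12 P\right) + 5^{2} = \left(P^{2} + 12 P\right) + 25 = 25 + P^{2} + 12 P$)
$\left(l + s{\left(2 \right)}\right) 144 = \left(-4 + \left(25 + 2^{2} + 12 \cdot 2\right)\right) 144 = \left(-4 + \left(25 + 4 + 24\right)\right) 144 = \left(-4 + 53\right) 144 = 49 \cdot 144 = 7056$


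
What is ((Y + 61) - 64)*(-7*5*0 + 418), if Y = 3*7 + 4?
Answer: 9196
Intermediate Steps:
Y = 25 (Y = 21 + 4 = 25)
((Y + 61) - 64)*(-7*5*0 + 418) = ((25 + 61) - 64)*(-7*5*0 + 418) = (86 - 64)*(-35*0 + 418) = 22*(0 + 418) = 22*418 = 9196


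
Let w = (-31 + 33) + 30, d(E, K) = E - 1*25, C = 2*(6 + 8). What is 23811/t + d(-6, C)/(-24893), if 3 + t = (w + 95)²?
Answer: 1739669/1177198 ≈ 1.4778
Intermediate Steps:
C = 28 (C = 2*14 = 28)
d(E, K) = -25 + E (d(E, K) = E - 25 = -25 + E)
w = 32 (w = 2 + 30 = 32)
t = 16126 (t = -3 + (32 + 95)² = -3 + 127² = -3 + 16129 = 16126)
23811/t + d(-6, C)/(-24893) = 23811/16126 + (-25 - 6)/(-24893) = 23811*(1/16126) - 31*(-1/24893) = 23811/16126 + 1/803 = 1739669/1177198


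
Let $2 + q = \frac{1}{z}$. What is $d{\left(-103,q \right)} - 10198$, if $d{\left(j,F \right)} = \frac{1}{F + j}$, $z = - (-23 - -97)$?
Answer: $- \frac{79248732}{7771} \approx -10198.0$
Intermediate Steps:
$z = -74$ ($z = - (-23 + 97) = \left(-1\right) 74 = -74$)
$q = - \frac{149}{74}$ ($q = -2 + \frac{1}{-74} = -2 - \frac{1}{74} = - \frac{149}{74} \approx -2.0135$)
$d{\left(-103,q \right)} - 10198 = \frac{1}{- \frac{149}{74} - 103} - 10198 = \frac{1}{- \frac{7771}{74}} - 10198 = - \frac{74}{7771} - 10198 = - \frac{79248732}{7771}$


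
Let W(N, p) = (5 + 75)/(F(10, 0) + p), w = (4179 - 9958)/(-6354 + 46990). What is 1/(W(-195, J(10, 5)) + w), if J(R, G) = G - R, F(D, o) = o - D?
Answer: -121908/667513 ≈ -0.18263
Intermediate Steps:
w = -5779/40636 ≈ -0.14221
W(N, p) = 80/(-10 + p) (W(N, p) = (5 + 75)/((0 - 1*10) + p) = 80/((0 - 10) + p) = 80/(-10 + p))
1/(W(-195, J(10, 5)) + w) = 1/(80/(-10 + (5 - 1*10)) - 5779/40636) = 1/(80/(-10 + (5 - 10)) - 5779/40636) = 1/(80/(-10 - 5) - 5779/40636) = 1/(80/(-15) - 5779/40636) = 1/(80*(-1/15) - 5779/40636) = 1/(-16/3 - 5779/40636) = 1/(-667513/121908) = -121908/667513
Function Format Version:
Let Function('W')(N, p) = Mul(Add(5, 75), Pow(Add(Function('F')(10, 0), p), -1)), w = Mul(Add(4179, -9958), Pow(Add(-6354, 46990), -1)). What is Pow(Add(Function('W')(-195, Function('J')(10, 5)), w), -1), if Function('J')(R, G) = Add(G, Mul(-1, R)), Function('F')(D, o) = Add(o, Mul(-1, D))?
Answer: Rational(-121908, 667513) ≈ -0.18263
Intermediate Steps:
w = Rational(-5779, 40636) (w = Mul(-5779, Pow(40636, -1)) = Mul(-5779, Rational(1, 40636)) = Rational(-5779, 40636) ≈ -0.14221)
Function('W')(N, p) = Mul(80, Pow(Add(-10, p), -1)) (Function('W')(N, p) = Mul(Add(5, 75), Pow(Add(Add(0, Mul(-1, 10)), p), -1)) = Mul(80, Pow(Add(Add(0, -10), p), -1)) = Mul(80, Pow(Add(-10, p), -1)))
Pow(Add(Function('W')(-195, Function('J')(10, 5)), w), -1) = Pow(Add(Mul(80, Pow(Add(-10, Add(5, Mul(-1, 10))), -1)), Rational(-5779, 40636)), -1) = Pow(Add(Mul(80, Pow(Add(-10, Add(5, -10)), -1)), Rational(-5779, 40636)), -1) = Pow(Add(Mul(80, Pow(Add(-10, -5), -1)), Rational(-5779, 40636)), -1) = Pow(Add(Mul(80, Pow(-15, -1)), Rational(-5779, 40636)), -1) = Pow(Add(Mul(80, Rational(-1, 15)), Rational(-5779, 40636)), -1) = Pow(Add(Rational(-16, 3), Rational(-5779, 40636)), -1) = Pow(Rational(-667513, 121908), -1) = Rational(-121908, 667513)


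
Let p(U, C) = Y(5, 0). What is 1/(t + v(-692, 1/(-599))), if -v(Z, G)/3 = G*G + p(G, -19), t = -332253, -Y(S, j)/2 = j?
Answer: -358801/119212708656 ≈ -3.0098e-6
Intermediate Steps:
Y(S, j) = -2*j
p(U, C) = 0 (p(U, C) = -2*0 = 0)
v(Z, G) = -3*G² (v(Z, G) = -3*(G*G + 0) = -3*(G² + 0) = -3*G²)
1/(t + v(-692, 1/(-599))) = 1/(-332253 - 3*(1/(-599))²) = 1/(-332253 - 3*(-1/599)²) = 1/(-332253 - 3*1/358801) = 1/(-332253 - 3/358801) = 1/(-119212708656/358801) = -358801/119212708656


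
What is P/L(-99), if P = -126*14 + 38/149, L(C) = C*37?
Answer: 262798/545787 ≈ 0.48150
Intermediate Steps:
L(C) = 37*C
P = -262798/149 (P = -1764 + 38*(1/149) = -1764 + 38/149 = -262798/149 ≈ -1763.7)
P/L(-99) = -262798/(149*(37*(-99))) = -262798/149/(-3663) = -262798/149*(-1/3663) = 262798/545787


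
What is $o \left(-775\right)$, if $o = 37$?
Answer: $-28675$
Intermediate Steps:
$o \left(-775\right) = 37 \left(-775\right) = -28675$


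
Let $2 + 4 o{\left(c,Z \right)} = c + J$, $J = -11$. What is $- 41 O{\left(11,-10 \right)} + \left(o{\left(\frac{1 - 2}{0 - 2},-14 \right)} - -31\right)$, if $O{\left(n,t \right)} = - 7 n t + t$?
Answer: $- \frac{249057}{8} \approx -31132.0$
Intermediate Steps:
$o{\left(c,Z \right)} = - \frac{13}{4} + \frac{c}{4}$ ($o{\left(c,Z \right)} = - \frac{1}{2} + \frac{c - 11}{4} = - \frac{1}{2} + \frac{-11 + c}{4} = - \frac{1}{2} + \left(- \frac{11}{4} + \frac{c}{4}\right) = - \frac{13}{4} + \frac{c}{4}$)
$O{\left(n,t \right)} = t - 7 n t$ ($O{\left(n,t \right)} = - 7 n t + t = t - 7 n t$)
$- 41 O{\left(11,-10 \right)} + \left(o{\left(\frac{1 - 2}{0 - 2},-14 \right)} - -31\right) = - 41 \left(- 10 \left(1 - 77\right)\right) - \left(- \frac{111}{4} - \frac{1 - 2}{4 \left(0 - 2\right)}\right) = - 41 \left(- 10 \left(1 - 77\right)\right) + \left(\left(- \frac{13}{4} + \frac{\left(-1\right) \frac{1}{-2}}{4}\right) + 31\right) = - 41 \left(\left(-10\right) \left(-76\right)\right) + \left(\left(- \frac{13}{4} + \frac{\left(-1\right) \left(- \frac{1}{2}\right)}{4}\right) + 31\right) = \left(-41\right) 760 + \left(\left(- \frac{13}{4} + \frac{1}{4} \cdot \frac{1}{2}\right) + 31\right) = -31160 + \left(\left(- \frac{13}{4} + \frac{1}{8}\right) + 31\right) = -31160 + \left(- \frac{25}{8} + 31\right) = -31160 + \frac{223}{8} = - \frac{249057}{8}$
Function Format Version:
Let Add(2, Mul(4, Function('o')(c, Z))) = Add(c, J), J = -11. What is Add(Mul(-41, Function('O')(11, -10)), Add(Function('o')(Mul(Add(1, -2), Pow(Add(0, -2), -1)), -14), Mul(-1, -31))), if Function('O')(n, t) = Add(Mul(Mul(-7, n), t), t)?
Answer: Rational(-249057, 8) ≈ -31132.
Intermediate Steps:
Function('o')(c, Z) = Add(Rational(-13, 4), Mul(Rational(1, 4), c)) (Function('o')(c, Z) = Add(Rational(-1, 2), Mul(Rational(1, 4), Add(c, -11))) = Add(Rational(-1, 2), Mul(Rational(1, 4), Add(-11, c))) = Add(Rational(-1, 2), Add(Rational(-11, 4), Mul(Rational(1, 4), c))) = Add(Rational(-13, 4), Mul(Rational(1, 4), c)))
Function('O')(n, t) = Add(t, Mul(-7, n, t)) (Function('O')(n, t) = Add(Mul(-7, n, t), t) = Add(t, Mul(-7, n, t)))
Add(Mul(-41, Function('O')(11, -10)), Add(Function('o')(Mul(Add(1, -2), Pow(Add(0, -2), -1)), -14), Mul(-1, -31))) = Add(Mul(-41, Mul(-10, Add(1, Mul(-7, 11)))), Add(Add(Rational(-13, 4), Mul(Rational(1, 4), Mul(Add(1, -2), Pow(Add(0, -2), -1)))), Mul(-1, -31))) = Add(Mul(-41, Mul(-10, Add(1, -77))), Add(Add(Rational(-13, 4), Mul(Rational(1, 4), Mul(-1, Pow(-2, -1)))), 31)) = Add(Mul(-41, Mul(-10, -76)), Add(Add(Rational(-13, 4), Mul(Rational(1, 4), Mul(-1, Rational(-1, 2)))), 31)) = Add(Mul(-41, 760), Add(Add(Rational(-13, 4), Mul(Rational(1, 4), Rational(1, 2))), 31)) = Add(-31160, Add(Add(Rational(-13, 4), Rational(1, 8)), 31)) = Add(-31160, Add(Rational(-25, 8), 31)) = Add(-31160, Rational(223, 8)) = Rational(-249057, 8)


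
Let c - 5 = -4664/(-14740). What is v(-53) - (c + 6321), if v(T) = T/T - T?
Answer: -2101226/335 ≈ -6272.3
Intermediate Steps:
c = 1781/335 (c = 5 - 4664/(-14740) = 5 - 4664*(-1/14740) = 5 + 106/335 = 1781/335 ≈ 5.3164)
v(T) = 1 - T
v(-53) - (c + 6321) = (1 - 1*(-53)) - (1781/335 + 6321) = (1 + 53) - 1*2119316/335 = 54 - 2119316/335 = -2101226/335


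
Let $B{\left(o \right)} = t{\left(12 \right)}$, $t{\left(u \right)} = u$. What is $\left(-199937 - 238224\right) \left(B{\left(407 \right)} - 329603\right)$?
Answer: $144413922151$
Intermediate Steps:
$B{\left(o \right)} = 12$
$\left(-199937 - 238224\right) \left(B{\left(407 \right)} - 329603\right) = \left(-199937 - 238224\right) \left(12 - 329603\right) = \left(-438161\right) \left(-329591\right) = 144413922151$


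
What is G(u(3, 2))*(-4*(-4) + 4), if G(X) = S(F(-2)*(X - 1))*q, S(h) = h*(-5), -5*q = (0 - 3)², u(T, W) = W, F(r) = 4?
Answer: 720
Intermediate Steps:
q = -9/5 (q = -(0 - 3)²/5 = -⅕*(-3)² = -⅕*9 = -9/5 ≈ -1.8000)
S(h) = -5*h
G(X) = -36 + 36*X (G(X) = -20*(X - 1)*(-9/5) = -20*(-1 + X)*(-9/5) = -5*(-4 + 4*X)*(-9/5) = (20 - 20*X)*(-9/5) = -36 + 36*X)
G(u(3, 2))*(-4*(-4) + 4) = (-36 + 36*2)*(-4*(-4) + 4) = (-36 + 72)*(16 + 4) = 36*20 = 720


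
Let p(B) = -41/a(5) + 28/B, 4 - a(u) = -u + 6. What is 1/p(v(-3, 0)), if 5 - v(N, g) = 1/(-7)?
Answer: -9/74 ≈ -0.12162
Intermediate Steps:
a(u) = -2 + u (a(u) = 4 - (-u + 6) = 4 - (6 - u) = 4 + (-6 + u) = -2 + u)
v(N, g) = 36/7 (v(N, g) = 5 - 1/(-7) = 5 - 1*(-⅐) = 5 + ⅐ = 36/7)
p(B) = -41/3 + 28/B (p(B) = -41/(-2 + 5) + 28/B = -41/3 + 28/B)
1/p(v(-3, 0)) = 1/(-41/3 + 28/(36/7)) = 1/(-41/3 + 28*(7/36)) = 1/(-41/3 + 49/9) = 1/(-74/9) = -9/74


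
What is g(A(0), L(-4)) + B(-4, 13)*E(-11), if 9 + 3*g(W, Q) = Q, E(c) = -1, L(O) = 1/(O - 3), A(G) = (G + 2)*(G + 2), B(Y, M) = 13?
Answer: -337/21 ≈ -16.048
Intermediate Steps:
A(G) = (2 + G)**2 (A(G) = (2 + G)*(2 + G) = (2 + G)**2)
L(O) = 1/(-3 + O)
g(W, Q) = -3 + Q/3
g(A(0), L(-4)) + B(-4, 13)*E(-11) = (-3 + 1/(3*(-3 - 4))) + 13*(-1) = (-3 + (1/3)/(-7)) - 13 = (-3 + (1/3)*(-1/7)) - 13 = (-3 - 1/21) - 13 = -64/21 - 13 = -337/21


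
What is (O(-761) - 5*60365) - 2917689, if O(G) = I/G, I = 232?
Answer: -2450050386/761 ≈ -3.2195e+6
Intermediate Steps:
O(G) = 232/G
(O(-761) - 5*60365) - 2917689 = (232/(-761) - 5*60365) - 2917689 = (232*(-1/761) - 301825) - 2917689 = (-232/761 - 301825) - 2917689 = -229689057/761 - 2917689 = -2450050386/761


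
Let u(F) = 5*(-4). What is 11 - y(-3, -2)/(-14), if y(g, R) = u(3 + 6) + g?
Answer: 131/14 ≈ 9.3571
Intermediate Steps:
u(F) = -20
y(g, R) = -20 + g
11 - y(-3, -2)/(-14) = 11 - (-20 - 3)/(-14) = 11 - (-23)*(-1)/14 = 11 - 1*23/14 = 11 - 23/14 = 131/14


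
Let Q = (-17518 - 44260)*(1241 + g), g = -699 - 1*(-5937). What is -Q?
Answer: 400259662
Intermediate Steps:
g = 5238 (g = -699 + 5937 = 5238)
Q = -400259662 (Q = (-17518 - 44260)*(1241 + 5238) = -61778*6479 = -400259662)
-Q = -1*(-400259662) = 400259662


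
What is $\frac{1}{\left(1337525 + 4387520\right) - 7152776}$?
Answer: $- \frac{1}{1427731} \approx -7.0041 \cdot 10^{-7}$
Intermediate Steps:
$\frac{1}{\left(1337525 + 4387520\right) - 7152776} = \frac{1}{5725045 - 7152776} = \frac{1}{-1427731} = - \frac{1}{1427731}$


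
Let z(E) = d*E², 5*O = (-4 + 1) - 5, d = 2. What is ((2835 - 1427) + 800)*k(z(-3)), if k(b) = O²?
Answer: 141312/25 ≈ 5652.5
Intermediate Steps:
O = -8/5 (O = ((-4 + 1) - 5)/5 = (-3 - 5)/5 = (⅕)*(-8) = -8/5 ≈ -1.6000)
z(E) = 2*E²
k(b) = 64/25 (k(b) = (-8/5)² = 64/25)
((2835 - 1427) + 800)*k(z(-3)) = ((2835 - 1427) + 800)*(64/25) = (1408 + 800)*(64/25) = 2208*(64/25) = 141312/25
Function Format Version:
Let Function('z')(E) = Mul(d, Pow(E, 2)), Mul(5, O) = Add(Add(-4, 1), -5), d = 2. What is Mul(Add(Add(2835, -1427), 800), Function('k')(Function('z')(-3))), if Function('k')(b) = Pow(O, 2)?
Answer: Rational(141312, 25) ≈ 5652.5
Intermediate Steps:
O = Rational(-8, 5) (O = Mul(Rational(1, 5), Add(Add(-4, 1), -5)) = Mul(Rational(1, 5), Add(-3, -5)) = Mul(Rational(1, 5), -8) = Rational(-8, 5) ≈ -1.6000)
Function('z')(E) = Mul(2, Pow(E, 2))
Function('k')(b) = Rational(64, 25) (Function('k')(b) = Pow(Rational(-8, 5), 2) = Rational(64, 25))
Mul(Add(Add(2835, -1427), 800), Function('k')(Function('z')(-3))) = Mul(Add(Add(2835, -1427), 800), Rational(64, 25)) = Mul(Add(1408, 800), Rational(64, 25)) = Mul(2208, Rational(64, 25)) = Rational(141312, 25)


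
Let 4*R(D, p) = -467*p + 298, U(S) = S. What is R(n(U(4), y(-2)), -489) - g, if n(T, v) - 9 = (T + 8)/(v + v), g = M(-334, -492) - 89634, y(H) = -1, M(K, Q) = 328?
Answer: 585885/4 ≈ 1.4647e+5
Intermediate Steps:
g = -89306 (g = 328 - 89634 = -89306)
n(T, v) = 9 + (8 + T)/(2*v) (n(T, v) = 9 + (T + 8)/(v + v) = 9 + (8 + T)/((2*v)) = 9 + (8 + T)*(1/(2*v)) = 9 + (8 + T)/(2*v))
R(D, p) = 149/2 - 467*p/4 (R(D, p) = (-467*p + 298)/4 = (298 - 467*p)/4 = 149/2 - 467*p/4)
R(n(U(4), y(-2)), -489) - g = (149/2 - 467/4*(-489)) - 1*(-89306) = (149/2 + 228363/4) + 89306 = 228661/4 + 89306 = 585885/4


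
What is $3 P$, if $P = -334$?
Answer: $-1002$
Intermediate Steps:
$3 P = 3 \left(-334\right) = -1002$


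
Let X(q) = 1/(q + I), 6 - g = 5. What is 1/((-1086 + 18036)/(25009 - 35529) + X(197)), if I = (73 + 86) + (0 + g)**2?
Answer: -375564/604063 ≈ -0.62173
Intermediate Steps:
g = 1 (g = 6 - 1*5 = 6 - 5 = 1)
I = 160 (I = (73 + 86) + (0 + 1)**2 = 159 + 1**2 = 159 + 1 = 160)
X(q) = 1/(160 + q) (X(q) = 1/(q + 160) = 1/(160 + q))
1/((-1086 + 18036)/(25009 - 35529) + X(197)) = 1/((-1086 + 18036)/(25009 - 35529) + 1/(160 + 197)) = 1/(16950/(-10520) + 1/357) = 1/(16950*(-1/10520) + 1/357) = 1/(-1695/1052 + 1/357) = 1/(-604063/375564) = -375564/604063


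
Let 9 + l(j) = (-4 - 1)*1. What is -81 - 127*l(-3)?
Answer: 1697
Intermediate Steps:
l(j) = -14 (l(j) = -9 + (-4 - 1)*1 = -9 - 5*1 = -9 - 5 = -14)
-81 - 127*l(-3) = -81 - 127*(-14) = -81 + 1778 = 1697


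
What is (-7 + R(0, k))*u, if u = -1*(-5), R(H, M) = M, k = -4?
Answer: -55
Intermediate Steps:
u = 5
(-7 + R(0, k))*u = (-7 - 4)*5 = -11*5 = -55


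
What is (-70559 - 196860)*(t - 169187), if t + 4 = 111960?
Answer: 15304656789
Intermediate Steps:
t = 111956 (t = -4 + 111960 = 111956)
(-70559 - 196860)*(t - 169187) = (-70559 - 196860)*(111956 - 169187) = -267419*(-57231) = 15304656789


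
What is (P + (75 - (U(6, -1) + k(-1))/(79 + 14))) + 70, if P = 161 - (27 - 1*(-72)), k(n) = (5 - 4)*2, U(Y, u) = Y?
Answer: 19243/93 ≈ 206.91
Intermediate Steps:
k(n) = 2 (k(n) = 1*2 = 2)
P = 62 (P = 161 - (27 + 72) = 161 - 1*99 = 161 - 99 = 62)
(P + (75 - (U(6, -1) + k(-1))/(79 + 14))) + 70 = (62 + (75 - (6 + 2)/(79 + 14))) + 70 = (62 + (75 - 8/93)) + 70 = (62 + 6967/93) + 70 = 12733/93 + 70 = 19243/93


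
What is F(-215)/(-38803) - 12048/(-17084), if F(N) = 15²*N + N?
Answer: 324402526/165727613 ≈ 1.9574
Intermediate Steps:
F(N) = 226*N (F(N) = 225*N + N = 226*N)
F(-215)/(-38803) - 12048/(-17084) = (226*(-215))/(-38803) - 12048/(-17084) = -48590*(-1/38803) - 12048*(-1/17084) = 48590/38803 + 3012/4271 = 324402526/165727613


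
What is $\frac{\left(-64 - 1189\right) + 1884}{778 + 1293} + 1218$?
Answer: $\frac{2523109}{2071} \approx 1218.3$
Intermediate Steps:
$\frac{\left(-64 - 1189\right) + 1884}{778 + 1293} + 1218 = \frac{-1253 + 1884}{2071} + 1218 = 631 \cdot \frac{1}{2071} + 1218 = \frac{631}{2071} + 1218 = \frac{2523109}{2071}$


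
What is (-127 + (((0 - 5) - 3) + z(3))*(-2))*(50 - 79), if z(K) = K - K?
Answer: 3219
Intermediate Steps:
z(K) = 0
(-127 + (((0 - 5) - 3) + z(3))*(-2))*(50 - 79) = (-127 + (((0 - 5) - 3) + 0)*(-2))*(50 - 79) = (-127 + ((-5 - 3) + 0)*(-2))*(-29) = (-127 + (-8 + 0)*(-2))*(-29) = (-127 - 8*(-2))*(-29) = (-127 + 16)*(-29) = -111*(-29) = 3219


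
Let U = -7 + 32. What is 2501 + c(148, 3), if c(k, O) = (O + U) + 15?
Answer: 2544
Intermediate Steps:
U = 25
c(k, O) = 40 + O (c(k, O) = (O + 25) + 15 = (25 + O) + 15 = 40 + O)
2501 + c(148, 3) = 2501 + (40 + 3) = 2501 + 43 = 2544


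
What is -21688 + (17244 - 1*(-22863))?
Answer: 18419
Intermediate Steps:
-21688 + (17244 - 1*(-22863)) = -21688 + (17244 + 22863) = -21688 + 40107 = 18419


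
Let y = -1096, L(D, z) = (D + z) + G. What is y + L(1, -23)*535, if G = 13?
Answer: -5911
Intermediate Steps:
L(D, z) = 13 + D + z (L(D, z) = (D + z) + 13 = 13 + D + z)
y + L(1, -23)*535 = -1096 + (13 + 1 - 23)*535 = -1096 - 9*535 = -1096 - 4815 = -5911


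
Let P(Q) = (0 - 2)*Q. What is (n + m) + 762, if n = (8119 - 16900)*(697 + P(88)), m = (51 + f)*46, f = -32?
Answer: -4573265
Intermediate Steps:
P(Q) = -2*Q
m = 874 (m = (51 - 32)*46 = 19*46 = 874)
n = -4574901 (n = (8119 - 16900)*(697 - 2*88) = -8781*(697 - 176) = -8781*521 = -4574901)
(n + m) + 762 = (-4574901 + 874) + 762 = -4574027 + 762 = -4573265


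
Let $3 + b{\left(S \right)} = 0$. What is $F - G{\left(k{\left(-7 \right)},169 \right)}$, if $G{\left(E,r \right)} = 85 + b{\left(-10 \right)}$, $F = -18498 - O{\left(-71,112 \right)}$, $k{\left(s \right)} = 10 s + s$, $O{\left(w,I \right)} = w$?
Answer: $-18509$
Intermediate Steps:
$b{\left(S \right)} = -3$ ($b{\left(S \right)} = -3 + 0 = -3$)
$k{\left(s \right)} = 11 s$
$F = -18427$ ($F = -18498 - -71 = -18498 + 71 = -18427$)
$G{\left(E,r \right)} = 82$ ($G{\left(E,r \right)} = 85 - 3 = 82$)
$F - G{\left(k{\left(-7 \right)},169 \right)} = -18427 - 82 = -18509$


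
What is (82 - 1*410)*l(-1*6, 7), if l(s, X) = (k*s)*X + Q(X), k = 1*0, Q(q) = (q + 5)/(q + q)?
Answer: -1968/7 ≈ -281.14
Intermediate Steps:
Q(q) = (5 + q)/(2*q) (Q(q) = (5 + q)/((2*q)) = (5 + q)*(1/(2*q)) = (5 + q)/(2*q))
k = 0
l(s, X) = (5 + X)/(2*X) (l(s, X) = (0*s)*X + (5 + X)/(2*X) = 0*X + (5 + X)/(2*X) = 0 + (5 + X)/(2*X) = (5 + X)/(2*X))
(82 - 1*410)*l(-1*6, 7) = (82 - 1*410)*((½)*(5 + 7)/7) = (82 - 410)*((½)*(⅐)*12) = -328*6/7 = -1968/7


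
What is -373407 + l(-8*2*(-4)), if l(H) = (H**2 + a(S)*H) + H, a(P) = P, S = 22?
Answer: -367839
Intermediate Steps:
l(H) = H**2 + 23*H (l(H) = (H**2 + 22*H) + H = H**2 + 23*H)
-373407 + l(-8*2*(-4)) = -373407 + (-8*2*(-4))*(23 - 8*2*(-4)) = -373407 + (-16*(-4))*(23 - 16*(-4)) = -373407 + 64*(23 + 64) = -373407 + 64*87 = -373407 + 5568 = -367839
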